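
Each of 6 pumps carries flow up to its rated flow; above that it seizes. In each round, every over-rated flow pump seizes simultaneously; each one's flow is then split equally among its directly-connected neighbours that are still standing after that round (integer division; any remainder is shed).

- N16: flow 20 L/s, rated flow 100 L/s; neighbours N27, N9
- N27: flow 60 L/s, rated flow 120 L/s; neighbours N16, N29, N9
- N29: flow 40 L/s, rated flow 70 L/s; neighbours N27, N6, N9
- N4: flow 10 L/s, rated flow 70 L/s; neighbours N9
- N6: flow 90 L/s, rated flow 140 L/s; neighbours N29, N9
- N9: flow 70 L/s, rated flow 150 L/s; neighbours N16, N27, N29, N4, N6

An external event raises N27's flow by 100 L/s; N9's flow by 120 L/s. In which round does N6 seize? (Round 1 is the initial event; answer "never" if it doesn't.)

3

Round 1 — N27 at 160 > 120; N9 at 190 > 150. N27, N9 seize.
  N27 sheds 160 L/s to N16, N29: 80 each.
    N16: 20+80 = 100 ≤ 100
    N29: 40+80 = 120 > 70
  N9 sheds 190 L/s to N16, N29, N4, N6: 47 each (2 lost).
    N16: 100+47 = 147 > 100
    N29: 120+47 = 167 > 70
    N4: 10+47 = 57 ≤ 70
    N6: 90+47 = 137 ≤ 140
Round 2 — N16, N29 seize.
  N16 sheds 147 L/s: no online neighbours, lost.
  N29 sheds 167 L/s to N6: 167 each.
    N6: 137+167 = 304 > 140
Round 3 — N6 seizes.
  N6 sheds 304 L/s: no online neighbours, lost.
No further seizures.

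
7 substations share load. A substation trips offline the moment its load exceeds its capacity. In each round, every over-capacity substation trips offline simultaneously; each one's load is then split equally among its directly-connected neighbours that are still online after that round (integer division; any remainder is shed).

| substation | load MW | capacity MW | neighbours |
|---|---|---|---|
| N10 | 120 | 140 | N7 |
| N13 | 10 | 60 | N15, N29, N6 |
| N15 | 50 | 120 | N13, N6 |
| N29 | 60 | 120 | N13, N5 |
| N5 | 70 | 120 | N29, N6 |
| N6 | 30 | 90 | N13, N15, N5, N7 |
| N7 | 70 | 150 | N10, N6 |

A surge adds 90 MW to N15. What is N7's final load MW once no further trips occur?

120

Round 1 — N15 at 140 > 120. N15 trips offline.
  N15 sheds 140 MW to N13, N6: 70 each.
    N13: 10+70 = 80 > 60
    N6: 30+70 = 100 > 90
Round 2 — N13, N6 trip offline.
  N13 sheds 80 MW to N29: 80 each.
    N29: 60+80 = 140 > 120
  N6 sheds 100 MW to N5, N7: 50 each.
    N5: 70+50 = 120 ≤ 120
    N7: 70+50 = 120 ≤ 150
Round 3 — N29 trips offline.
  N29 sheds 140 MW to N5: 140 each.
    N5: 120+140 = 260 > 120
Round 4 — N5 trips offline.
  N5 sheds 260 MW: no online neighbours, lost.
No further trips.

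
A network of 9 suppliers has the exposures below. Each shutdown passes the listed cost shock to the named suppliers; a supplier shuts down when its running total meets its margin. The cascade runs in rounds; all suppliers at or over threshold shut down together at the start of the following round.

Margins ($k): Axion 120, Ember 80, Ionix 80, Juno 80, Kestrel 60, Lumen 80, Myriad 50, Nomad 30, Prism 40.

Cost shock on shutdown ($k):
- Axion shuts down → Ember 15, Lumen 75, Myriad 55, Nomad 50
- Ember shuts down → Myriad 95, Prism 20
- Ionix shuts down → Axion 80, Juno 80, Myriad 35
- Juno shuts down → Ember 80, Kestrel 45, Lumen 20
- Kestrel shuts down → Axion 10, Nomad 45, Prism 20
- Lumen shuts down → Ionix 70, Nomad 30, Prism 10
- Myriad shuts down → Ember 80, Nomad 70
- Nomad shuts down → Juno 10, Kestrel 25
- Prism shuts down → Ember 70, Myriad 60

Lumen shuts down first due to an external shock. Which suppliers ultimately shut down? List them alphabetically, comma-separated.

Round 1 — Lumen shuts down (initial).
  Ionix: +70 → 70 < 80
  Nomad: +30 → 30 ≥ 30
  Prism: +10 → 10 < 40
Round 2 — Nomad shuts down.
  Juno: +10 → 10 < 80
  Kestrel: +25 → 25 < 60
No further shutdowns.

Lumen, Nomad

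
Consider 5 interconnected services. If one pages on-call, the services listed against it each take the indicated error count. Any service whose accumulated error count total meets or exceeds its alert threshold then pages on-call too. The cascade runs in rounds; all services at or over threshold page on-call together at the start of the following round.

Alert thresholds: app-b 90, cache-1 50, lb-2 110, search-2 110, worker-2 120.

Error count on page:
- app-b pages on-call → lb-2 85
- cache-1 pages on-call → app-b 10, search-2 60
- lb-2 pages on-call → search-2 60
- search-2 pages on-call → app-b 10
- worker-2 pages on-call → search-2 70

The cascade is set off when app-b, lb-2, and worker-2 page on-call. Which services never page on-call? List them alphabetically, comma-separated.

cache-1

Round 1 — app-b, lb-2, worker-2 page on-call (initial).
  search-2: +60+70 → 130 ≥ 110
Round 2 — search-2 pages on-call.
No further pages.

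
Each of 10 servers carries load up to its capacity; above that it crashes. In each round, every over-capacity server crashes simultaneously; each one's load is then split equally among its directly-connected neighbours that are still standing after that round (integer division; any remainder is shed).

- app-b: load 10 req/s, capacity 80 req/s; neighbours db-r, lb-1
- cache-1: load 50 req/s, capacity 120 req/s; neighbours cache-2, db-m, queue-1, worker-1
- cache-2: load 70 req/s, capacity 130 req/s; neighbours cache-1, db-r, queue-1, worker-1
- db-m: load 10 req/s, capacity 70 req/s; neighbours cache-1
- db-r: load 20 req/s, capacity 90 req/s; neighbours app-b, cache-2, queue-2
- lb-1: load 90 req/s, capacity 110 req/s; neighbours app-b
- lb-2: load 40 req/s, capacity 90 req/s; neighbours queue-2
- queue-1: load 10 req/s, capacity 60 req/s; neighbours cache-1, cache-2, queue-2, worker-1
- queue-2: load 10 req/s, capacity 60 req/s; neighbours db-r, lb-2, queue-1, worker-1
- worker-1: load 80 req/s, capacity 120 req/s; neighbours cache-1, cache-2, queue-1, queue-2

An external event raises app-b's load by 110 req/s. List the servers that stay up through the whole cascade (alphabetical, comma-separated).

cache-1, cache-2, db-m, db-r, lb-2, queue-1, queue-2, worker-1

Round 1 — app-b at 120 > 80. app-b crashes.
  app-b sheds 120 req/s to db-r, lb-1: 60 each.
    db-r: 20+60 = 80 ≤ 90
    lb-1: 90+60 = 150 > 110
Round 2 — lb-1 crashes.
  lb-1 sheds 150 req/s: no online neighbours, lost.
No further crashes.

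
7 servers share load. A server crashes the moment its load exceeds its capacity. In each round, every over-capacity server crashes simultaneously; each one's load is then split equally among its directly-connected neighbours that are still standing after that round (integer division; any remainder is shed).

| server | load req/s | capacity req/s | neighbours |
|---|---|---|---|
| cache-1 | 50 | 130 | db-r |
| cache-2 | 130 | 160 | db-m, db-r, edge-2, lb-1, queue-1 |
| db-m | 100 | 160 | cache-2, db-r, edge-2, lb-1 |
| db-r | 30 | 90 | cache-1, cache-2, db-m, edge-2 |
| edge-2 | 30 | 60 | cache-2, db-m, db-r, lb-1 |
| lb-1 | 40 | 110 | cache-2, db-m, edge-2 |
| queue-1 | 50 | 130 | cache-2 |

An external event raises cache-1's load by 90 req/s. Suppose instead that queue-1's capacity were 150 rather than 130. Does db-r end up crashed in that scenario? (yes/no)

yes

With queue-1's capacity at 150:
Round 1 — cache-1 at 140 > 130. cache-1 crashes.
  cache-1 sheds 140 req/s to db-r: 140 each.
    db-r: 30+140 = 170 > 90
Round 2 — db-r crashes.
  db-r sheds 170 req/s to cache-2, db-m, edge-2: 56 each (2 lost).
    cache-2: 130+56 = 186 > 160
    db-m: 100+56 = 156 ≤ 160
    edge-2: 30+56 = 86 > 60
Round 3 — cache-2, edge-2 crash.
  cache-2 sheds 186 req/s to db-m, lb-1, queue-1: 62 each.
    db-m: 156+62 = 218 > 160
    lb-1: 40+62 = 102 ≤ 110
    queue-1: 50+62 = 112 ≤ 150
  edge-2 sheds 86 req/s to db-m, lb-1: 43 each.
    db-m: 218+43 = 261 > 160
    lb-1: 102+43 = 145 > 110
Round 4 — db-m, lb-1 crash.
  db-m sheds 261 req/s: no online neighbours, lost.
  lb-1 sheds 145 req/s: no online neighbours, lost.
No further crashes.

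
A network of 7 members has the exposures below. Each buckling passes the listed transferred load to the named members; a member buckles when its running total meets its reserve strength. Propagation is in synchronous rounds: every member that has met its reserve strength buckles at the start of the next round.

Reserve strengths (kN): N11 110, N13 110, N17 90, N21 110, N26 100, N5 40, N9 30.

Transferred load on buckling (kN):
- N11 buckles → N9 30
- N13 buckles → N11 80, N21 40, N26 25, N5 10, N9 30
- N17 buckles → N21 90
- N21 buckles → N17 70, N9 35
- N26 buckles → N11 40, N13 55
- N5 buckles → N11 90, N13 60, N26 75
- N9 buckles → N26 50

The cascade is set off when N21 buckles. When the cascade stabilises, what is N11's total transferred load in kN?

Round 1 — N21 buckles (initial).
  N17: +70 → 70 < 90
  N9: +35 → 35 ≥ 30
Round 2 — N9 buckles.
  N26: +50 → 50 < 100
No further bucklings.

0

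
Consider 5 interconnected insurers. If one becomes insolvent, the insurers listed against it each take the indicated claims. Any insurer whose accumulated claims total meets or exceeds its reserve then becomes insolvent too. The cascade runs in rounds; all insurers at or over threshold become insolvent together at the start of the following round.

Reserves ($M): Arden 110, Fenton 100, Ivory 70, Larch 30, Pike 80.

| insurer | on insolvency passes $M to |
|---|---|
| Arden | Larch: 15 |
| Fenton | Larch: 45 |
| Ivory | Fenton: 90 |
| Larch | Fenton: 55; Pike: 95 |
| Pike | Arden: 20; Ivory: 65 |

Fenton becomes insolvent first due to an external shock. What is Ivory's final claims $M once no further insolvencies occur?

Round 1 — Fenton becomes insolvent (initial).
  Larch: +45 → 45 ≥ 30
Round 2 — Larch becomes insolvent.
  Pike: +95 → 95 ≥ 80
Round 3 — Pike becomes insolvent.
  Arden: +20 → 20 < 110
  Ivory: +65 → 65 < 70
No further insolvencies.

65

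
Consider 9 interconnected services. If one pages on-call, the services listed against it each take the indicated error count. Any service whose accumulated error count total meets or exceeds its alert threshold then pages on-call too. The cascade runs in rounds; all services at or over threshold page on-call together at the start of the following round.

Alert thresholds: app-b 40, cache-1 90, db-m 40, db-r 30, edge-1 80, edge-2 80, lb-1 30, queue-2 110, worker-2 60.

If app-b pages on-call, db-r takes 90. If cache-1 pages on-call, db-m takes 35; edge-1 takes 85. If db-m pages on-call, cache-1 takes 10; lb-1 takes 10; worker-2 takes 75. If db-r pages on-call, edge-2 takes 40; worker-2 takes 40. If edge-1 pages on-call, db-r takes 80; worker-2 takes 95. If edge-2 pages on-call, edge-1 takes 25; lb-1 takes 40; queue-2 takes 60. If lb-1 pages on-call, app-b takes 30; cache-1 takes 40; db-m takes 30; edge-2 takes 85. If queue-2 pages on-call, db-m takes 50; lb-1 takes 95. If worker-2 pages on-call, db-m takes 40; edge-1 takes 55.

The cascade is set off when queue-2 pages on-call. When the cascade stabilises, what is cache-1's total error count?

50

Round 1 — queue-2 pages on-call (initial).
  db-m: +50 → 50 ≥ 40
  lb-1: +95 → 95 ≥ 30
Round 2 — db-m, lb-1 page on-call.
  app-b: +30 → 30 < 40
  cache-1: +10+40 → 50 < 90
  edge-2: +85 → 85 ≥ 80
  worker-2: +75 → 75 ≥ 60
Round 3 — edge-2, worker-2 page on-call.
  edge-1: +25+55 → 80 ≥ 80
Round 4 — edge-1 pages on-call.
  db-r: +80 → 80 ≥ 30
Round 5 — db-r pages on-call.
No further pages.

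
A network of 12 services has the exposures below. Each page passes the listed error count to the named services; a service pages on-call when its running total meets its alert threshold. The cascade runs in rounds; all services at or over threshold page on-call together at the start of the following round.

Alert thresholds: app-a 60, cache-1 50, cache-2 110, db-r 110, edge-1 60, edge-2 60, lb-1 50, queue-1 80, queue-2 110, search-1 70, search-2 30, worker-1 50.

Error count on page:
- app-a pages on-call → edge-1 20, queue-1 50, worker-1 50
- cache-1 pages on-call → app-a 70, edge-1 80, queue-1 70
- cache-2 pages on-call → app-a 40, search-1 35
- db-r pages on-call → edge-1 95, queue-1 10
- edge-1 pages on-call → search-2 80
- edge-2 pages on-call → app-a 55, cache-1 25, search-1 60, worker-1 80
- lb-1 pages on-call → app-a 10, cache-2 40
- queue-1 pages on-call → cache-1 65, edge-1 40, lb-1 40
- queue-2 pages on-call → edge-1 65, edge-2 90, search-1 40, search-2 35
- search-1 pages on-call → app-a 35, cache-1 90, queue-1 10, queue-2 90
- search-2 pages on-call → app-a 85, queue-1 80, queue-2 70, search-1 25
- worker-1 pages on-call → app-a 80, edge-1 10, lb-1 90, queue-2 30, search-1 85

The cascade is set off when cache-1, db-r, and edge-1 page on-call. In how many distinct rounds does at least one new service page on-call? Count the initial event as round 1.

6

Round 1 — cache-1, db-r, edge-1 page on-call (initial).
  app-a: +70 → 70 ≥ 60
  queue-1: +70+10 → 80 ≥ 80
  search-2: +80 → 80 ≥ 30
Round 2 — app-a, queue-1, search-2 page on-call.
  lb-1: +40 → 40 < 50
  queue-2: +70 → 70 < 110
  search-1: +25 → 25 < 70
  worker-1: +50 → 50 ≥ 50
Round 3 — worker-1 pages on-call.
  lb-1: +90 → 130 ≥ 50
  queue-2: +30 → 100 < 110
  search-1: +85 → 110 ≥ 70
Round 4 — lb-1, search-1 page on-call.
  cache-2: +40 → 40 < 110
  queue-2: +90 → 190 ≥ 110
Round 5 — queue-2 pages on-call.
  edge-2: +90 → 90 ≥ 60
Round 6 — edge-2 pages on-call.
No further pages.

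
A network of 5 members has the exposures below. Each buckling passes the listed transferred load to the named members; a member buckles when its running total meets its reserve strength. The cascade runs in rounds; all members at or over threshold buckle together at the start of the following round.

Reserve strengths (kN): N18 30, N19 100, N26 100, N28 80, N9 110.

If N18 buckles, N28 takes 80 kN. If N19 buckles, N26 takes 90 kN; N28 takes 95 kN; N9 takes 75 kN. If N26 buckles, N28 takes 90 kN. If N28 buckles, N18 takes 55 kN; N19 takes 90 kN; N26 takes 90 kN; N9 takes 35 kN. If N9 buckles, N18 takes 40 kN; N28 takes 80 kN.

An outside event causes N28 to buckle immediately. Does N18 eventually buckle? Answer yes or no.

Round 1 — N28 buckles (initial).
  N18: +55 → 55 ≥ 30
  N19: +90 → 90 < 100
  N26: +90 → 90 < 100
  N9: +35 → 35 < 110
Round 2 — N18 buckles.
No further bucklings.

yes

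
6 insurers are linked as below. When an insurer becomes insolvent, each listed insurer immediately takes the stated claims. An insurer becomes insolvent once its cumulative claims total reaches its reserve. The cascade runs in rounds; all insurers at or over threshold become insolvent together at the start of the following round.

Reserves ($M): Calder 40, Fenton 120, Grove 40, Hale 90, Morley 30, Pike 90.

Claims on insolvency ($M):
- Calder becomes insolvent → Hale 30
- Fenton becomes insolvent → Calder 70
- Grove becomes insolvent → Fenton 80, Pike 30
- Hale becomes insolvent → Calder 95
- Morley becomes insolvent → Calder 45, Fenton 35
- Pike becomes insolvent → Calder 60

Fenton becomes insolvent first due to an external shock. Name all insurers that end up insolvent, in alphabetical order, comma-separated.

Round 1 — Fenton becomes insolvent (initial).
  Calder: +70 → 70 ≥ 40
Round 2 — Calder becomes insolvent.
  Hale: +30 → 30 < 90
No further insolvencies.

Calder, Fenton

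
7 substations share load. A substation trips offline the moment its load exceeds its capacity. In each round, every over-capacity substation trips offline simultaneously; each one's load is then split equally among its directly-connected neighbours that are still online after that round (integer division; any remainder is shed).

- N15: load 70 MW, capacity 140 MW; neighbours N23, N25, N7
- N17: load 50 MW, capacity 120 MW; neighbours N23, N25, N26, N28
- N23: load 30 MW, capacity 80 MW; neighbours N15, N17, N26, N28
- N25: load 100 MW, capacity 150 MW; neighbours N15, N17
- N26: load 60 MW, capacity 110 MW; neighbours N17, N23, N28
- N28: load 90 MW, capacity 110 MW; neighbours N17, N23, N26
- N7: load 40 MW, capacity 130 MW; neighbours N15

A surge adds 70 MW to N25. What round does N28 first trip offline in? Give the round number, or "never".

Round 1 — N25 at 170 > 150. N25 trips offline.
  N25 sheds 170 MW to N15, N17: 85 each.
    N15: 70+85 = 155 > 140
    N17: 50+85 = 135 > 120
Round 2 — N15, N17 trip offline.
  N15 sheds 155 MW to N23, N7: 77 each (1 lost).
    N23: 30+77 = 107 > 80
    N7: 40+77 = 117 ≤ 130
  N17 sheds 135 MW to N23, N26, N28: 45 each.
    N23: 107+45 = 152 > 80
    N26: 60+45 = 105 ≤ 110
    N28: 90+45 = 135 > 110
Round 3 — N23, N28 trip offline.
  N23 sheds 152 MW to N26: 152 each.
    N26: 105+152 = 257 > 110
  N28 sheds 135 MW to N26: 135 each.
    N26: 257+135 = 392 > 110
Round 4 — N26 trips offline.
  N26 sheds 392 MW: no online neighbours, lost.
No further trips.

3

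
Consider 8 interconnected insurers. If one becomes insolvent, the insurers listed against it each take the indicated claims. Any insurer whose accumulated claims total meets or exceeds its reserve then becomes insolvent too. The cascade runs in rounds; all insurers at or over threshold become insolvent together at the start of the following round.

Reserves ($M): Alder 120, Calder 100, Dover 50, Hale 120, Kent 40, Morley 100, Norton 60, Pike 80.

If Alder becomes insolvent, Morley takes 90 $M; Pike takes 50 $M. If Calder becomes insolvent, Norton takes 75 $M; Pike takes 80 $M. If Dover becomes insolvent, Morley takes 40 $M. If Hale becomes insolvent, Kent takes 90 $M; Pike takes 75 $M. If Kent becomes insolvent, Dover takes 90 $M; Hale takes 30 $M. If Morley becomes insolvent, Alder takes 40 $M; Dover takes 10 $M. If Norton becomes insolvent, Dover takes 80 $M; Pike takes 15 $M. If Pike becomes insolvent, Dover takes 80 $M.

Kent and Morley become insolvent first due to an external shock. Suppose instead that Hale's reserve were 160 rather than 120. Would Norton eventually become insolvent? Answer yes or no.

With Hale's reserve at 160:
Round 1 — Kent, Morley become insolvent (initial).
  Alder: +40 → 40 < 120
  Dover: +90+10 → 100 ≥ 50
  Hale: +30 → 30 < 160
Round 2 — Dover becomes insolvent.
No further insolvencies.

no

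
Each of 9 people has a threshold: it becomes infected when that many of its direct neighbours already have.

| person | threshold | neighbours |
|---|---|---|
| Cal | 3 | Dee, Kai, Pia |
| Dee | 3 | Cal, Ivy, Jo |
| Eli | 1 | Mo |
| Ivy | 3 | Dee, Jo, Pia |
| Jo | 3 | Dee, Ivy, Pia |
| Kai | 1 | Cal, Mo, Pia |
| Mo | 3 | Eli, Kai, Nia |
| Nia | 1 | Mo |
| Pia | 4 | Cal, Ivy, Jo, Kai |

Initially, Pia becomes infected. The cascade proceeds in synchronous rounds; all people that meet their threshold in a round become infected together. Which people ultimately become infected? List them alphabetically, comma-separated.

Round 1 — Pia becomes infected (initial).
Round 2 — checking thresholds:
  Cal: 1 of 3 neighbours < 3, not yet.
  Ivy: 1 of 3 neighbours < 3, not yet.
  Jo: 1 of 3 neighbours < 3, not yet.
  Kai: 1 of 3 neighbours ≥ 1, becomes infected.
Round 3 — no new infections; cascade stops.

Kai, Pia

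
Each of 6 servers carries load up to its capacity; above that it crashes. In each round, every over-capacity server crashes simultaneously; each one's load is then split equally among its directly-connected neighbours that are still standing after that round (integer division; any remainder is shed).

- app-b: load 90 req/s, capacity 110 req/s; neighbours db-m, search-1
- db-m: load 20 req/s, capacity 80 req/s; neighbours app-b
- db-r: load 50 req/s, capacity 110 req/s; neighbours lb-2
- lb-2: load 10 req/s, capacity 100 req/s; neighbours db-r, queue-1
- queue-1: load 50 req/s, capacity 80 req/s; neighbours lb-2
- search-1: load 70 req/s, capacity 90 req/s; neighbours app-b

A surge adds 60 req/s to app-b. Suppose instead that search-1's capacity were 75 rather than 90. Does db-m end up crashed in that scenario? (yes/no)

yes

With search-1's capacity at 75:
Round 1 — app-b at 150 > 110. app-b crashes.
  app-b sheds 150 req/s to db-m, search-1: 75 each.
    db-m: 20+75 = 95 > 80
    search-1: 70+75 = 145 > 75
Round 2 — db-m, search-1 crash.
  db-m sheds 95 req/s: no online neighbours, lost.
  search-1 sheds 145 req/s: no online neighbours, lost.
No further crashes.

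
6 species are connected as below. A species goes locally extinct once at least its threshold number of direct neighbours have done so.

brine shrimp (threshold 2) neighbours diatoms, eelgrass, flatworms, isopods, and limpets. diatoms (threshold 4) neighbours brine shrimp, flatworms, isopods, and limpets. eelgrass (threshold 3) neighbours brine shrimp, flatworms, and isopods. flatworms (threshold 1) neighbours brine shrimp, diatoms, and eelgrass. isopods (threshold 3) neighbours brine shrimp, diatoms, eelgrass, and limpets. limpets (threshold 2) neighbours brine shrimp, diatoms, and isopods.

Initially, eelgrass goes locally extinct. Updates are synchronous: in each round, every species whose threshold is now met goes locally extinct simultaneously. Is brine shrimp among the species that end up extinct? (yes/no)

yes

Round 1 — eelgrass goes locally extinct (initial).
Round 2 — checking thresholds:
  brine shrimp: 1 of 5 neighbours < 2, holds.
  flatworms: 1 of 3 neighbours ≥ 1, goes locally extinct.
  isopods: 1 of 4 neighbours < 3, holds.
Round 3 — checking thresholds:
  brine shrimp: 2 of 5 neighbours ≥ 2, goes locally extinct.
  diatoms: 1 of 4 neighbours < 4, holds.
  isopods: 1 of 4 neighbours < 3, holds.
Round 4 — no new extinctions; cascade stops.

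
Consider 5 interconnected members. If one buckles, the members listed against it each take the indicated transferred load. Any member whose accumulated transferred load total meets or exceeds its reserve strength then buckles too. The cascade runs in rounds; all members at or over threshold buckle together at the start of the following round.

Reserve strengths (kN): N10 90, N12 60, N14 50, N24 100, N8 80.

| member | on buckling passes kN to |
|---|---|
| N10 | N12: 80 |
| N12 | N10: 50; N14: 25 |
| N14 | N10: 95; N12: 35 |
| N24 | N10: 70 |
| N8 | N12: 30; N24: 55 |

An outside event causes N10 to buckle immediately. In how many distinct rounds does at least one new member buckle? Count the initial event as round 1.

2

Round 1 — N10 buckles (initial).
  N12: +80 → 80 ≥ 60
Round 2 — N12 buckles.
  N14: +25 → 25 < 50
No further bucklings.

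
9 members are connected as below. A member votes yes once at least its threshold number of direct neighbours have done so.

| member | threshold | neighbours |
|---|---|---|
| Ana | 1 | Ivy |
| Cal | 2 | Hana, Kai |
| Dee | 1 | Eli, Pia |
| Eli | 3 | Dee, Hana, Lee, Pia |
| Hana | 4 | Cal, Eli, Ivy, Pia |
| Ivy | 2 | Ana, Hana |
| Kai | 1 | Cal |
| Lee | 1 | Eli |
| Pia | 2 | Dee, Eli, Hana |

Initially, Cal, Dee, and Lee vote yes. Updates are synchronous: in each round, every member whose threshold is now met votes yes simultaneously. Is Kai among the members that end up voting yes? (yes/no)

Round 1 — Cal, Dee, Lee vote yes (initial).
Round 2 — checking thresholds:
  Eli: 2 of 4 neighbours < 3, below threshold.
  Hana: 1 of 4 neighbours < 4, below threshold.
  Kai: 1 of 1 neighbours ≥ 1, votes yes.
  Pia: 1 of 3 neighbours < 2, below threshold.
Round 3 — no new yes votes; cascade stops.

yes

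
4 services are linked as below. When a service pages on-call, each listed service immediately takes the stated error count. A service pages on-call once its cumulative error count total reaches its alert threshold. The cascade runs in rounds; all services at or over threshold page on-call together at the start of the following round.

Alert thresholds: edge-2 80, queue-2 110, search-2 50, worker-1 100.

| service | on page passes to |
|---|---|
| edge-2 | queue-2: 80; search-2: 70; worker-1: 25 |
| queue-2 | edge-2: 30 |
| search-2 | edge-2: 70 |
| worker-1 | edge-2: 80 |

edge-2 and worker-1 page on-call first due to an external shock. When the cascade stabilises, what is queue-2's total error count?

80

Round 1 — edge-2, worker-1 page on-call (initial).
  queue-2: +80 → 80 < 110
  search-2: +70 → 70 ≥ 50
Round 2 — search-2 pages on-call.
No further pages.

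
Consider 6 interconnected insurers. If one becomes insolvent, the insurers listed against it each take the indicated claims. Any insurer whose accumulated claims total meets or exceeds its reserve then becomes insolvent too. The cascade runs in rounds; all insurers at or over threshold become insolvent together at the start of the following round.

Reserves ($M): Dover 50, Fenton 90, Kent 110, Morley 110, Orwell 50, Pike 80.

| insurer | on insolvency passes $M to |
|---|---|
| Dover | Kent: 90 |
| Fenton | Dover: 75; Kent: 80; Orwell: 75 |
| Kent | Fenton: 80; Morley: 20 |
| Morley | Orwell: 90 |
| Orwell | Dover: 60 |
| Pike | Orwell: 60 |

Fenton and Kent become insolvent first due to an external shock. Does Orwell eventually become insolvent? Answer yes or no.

Round 1 — Fenton, Kent become insolvent (initial).
  Dover: +75 → 75 ≥ 50
  Morley: +20 → 20 < 110
  Orwell: +75 → 75 ≥ 50
Round 2 — Dover, Orwell become insolvent.
No further insolvencies.

yes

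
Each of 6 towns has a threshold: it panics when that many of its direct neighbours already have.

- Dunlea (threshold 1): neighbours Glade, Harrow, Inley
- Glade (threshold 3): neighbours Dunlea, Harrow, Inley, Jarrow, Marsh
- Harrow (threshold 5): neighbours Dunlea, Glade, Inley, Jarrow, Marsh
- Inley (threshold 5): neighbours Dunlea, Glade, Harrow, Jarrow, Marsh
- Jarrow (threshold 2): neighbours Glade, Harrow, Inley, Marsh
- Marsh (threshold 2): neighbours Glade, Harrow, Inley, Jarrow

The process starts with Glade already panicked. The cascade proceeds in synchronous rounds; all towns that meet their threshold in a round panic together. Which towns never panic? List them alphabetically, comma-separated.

Round 1 — Glade panics (initial).
Round 2 — checking thresholds:
  Dunlea: 1 of 3 neighbours ≥ 1, panics.
  Harrow: 1 of 5 neighbours < 5, below threshold.
  Inley: 1 of 5 neighbours < 5, below threshold.
  Jarrow: 1 of 4 neighbours < 2, below threshold.
  Marsh: 1 of 4 neighbours < 2, below threshold.
Round 3 — no new panics; cascade stops.

Harrow, Inley, Jarrow, Marsh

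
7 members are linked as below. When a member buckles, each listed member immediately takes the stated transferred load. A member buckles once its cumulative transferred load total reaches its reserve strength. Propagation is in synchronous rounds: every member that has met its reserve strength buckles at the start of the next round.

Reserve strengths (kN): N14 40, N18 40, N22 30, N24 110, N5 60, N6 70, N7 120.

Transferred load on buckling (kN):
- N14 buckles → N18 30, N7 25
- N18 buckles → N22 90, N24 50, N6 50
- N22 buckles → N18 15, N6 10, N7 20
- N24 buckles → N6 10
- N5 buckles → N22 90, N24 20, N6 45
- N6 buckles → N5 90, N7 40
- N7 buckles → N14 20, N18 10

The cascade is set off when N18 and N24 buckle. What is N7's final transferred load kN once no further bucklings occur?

60

Round 1 — N18, N24 buckle (initial).
  N22: +90 → 90 ≥ 30
  N6: +50+10 → 60 < 70
Round 2 — N22 buckles.
  N6: +10 → 70 ≥ 70
  N7: +20 → 20 < 120
Round 3 — N6 buckles.
  N5: +90 → 90 ≥ 60
  N7: +40 → 60 < 120
Round 4 — N5 buckles.
No further bucklings.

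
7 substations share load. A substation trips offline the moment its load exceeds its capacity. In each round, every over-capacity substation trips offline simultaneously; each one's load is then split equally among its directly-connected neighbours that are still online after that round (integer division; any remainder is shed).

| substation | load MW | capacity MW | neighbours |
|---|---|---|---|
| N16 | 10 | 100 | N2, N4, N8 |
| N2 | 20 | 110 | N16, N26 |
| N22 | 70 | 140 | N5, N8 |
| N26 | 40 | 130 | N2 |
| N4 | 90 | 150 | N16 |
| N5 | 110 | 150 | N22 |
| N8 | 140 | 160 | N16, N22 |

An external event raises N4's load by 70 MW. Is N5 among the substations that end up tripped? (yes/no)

yes

Round 1 — N4 at 160 > 150. N4 trips offline.
  N4 sheds 160 MW to N16: 160 each.
    N16: 10+160 = 170 > 100
Round 2 — N16 trips offline.
  N16 sheds 170 MW to N2, N8: 85 each.
    N2: 20+85 = 105 ≤ 110
    N8: 140+85 = 225 > 160
Round 3 — N8 trips offline.
  N8 sheds 225 MW to N22: 225 each.
    N22: 70+225 = 295 > 140
Round 4 — N22 trips offline.
  N22 sheds 295 MW to N5: 295 each.
    N5: 110+295 = 405 > 150
Round 5 — N5 trips offline.
  N5 sheds 405 MW: no online neighbours, lost.
No further trips.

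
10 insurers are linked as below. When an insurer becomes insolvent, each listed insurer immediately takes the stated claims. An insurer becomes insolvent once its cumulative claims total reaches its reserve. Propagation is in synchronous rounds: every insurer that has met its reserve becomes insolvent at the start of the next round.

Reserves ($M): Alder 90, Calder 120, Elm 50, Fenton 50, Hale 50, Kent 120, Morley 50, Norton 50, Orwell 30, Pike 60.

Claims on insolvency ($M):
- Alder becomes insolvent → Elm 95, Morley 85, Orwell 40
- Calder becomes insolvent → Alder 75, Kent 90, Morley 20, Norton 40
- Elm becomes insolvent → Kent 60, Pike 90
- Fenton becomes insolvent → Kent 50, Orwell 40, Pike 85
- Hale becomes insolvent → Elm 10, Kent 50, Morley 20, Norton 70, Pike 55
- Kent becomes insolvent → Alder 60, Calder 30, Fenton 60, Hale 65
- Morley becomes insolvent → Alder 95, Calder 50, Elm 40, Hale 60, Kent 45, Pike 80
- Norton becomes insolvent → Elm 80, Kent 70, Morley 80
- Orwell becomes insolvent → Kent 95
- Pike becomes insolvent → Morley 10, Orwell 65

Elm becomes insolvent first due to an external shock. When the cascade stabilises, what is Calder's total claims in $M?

Round 1 — Elm becomes insolvent (initial).
  Kent: +60 → 60 < 120
  Pike: +90 → 90 ≥ 60
Round 2 — Pike becomes insolvent.
  Morley: +10 → 10 < 50
  Orwell: +65 → 65 ≥ 30
Round 3 — Orwell becomes insolvent.
  Kent: +95 → 155 ≥ 120
Round 4 — Kent becomes insolvent.
  Alder: +60 → 60 < 90
  Calder: +30 → 30 < 120
  Fenton: +60 → 60 ≥ 50
  Hale: +65 → 65 ≥ 50
Round 5 — Fenton, Hale become insolvent.
  Morley: +20 → 30 < 50
  Norton: +70 → 70 ≥ 50
Round 6 — Norton becomes insolvent.
  Morley: +80 → 110 ≥ 50
Round 7 — Morley becomes insolvent.
  Alder: +95 → 155 ≥ 90
  Calder: +50 → 80 < 120
Round 8 — Alder becomes insolvent.
No further insolvencies.

80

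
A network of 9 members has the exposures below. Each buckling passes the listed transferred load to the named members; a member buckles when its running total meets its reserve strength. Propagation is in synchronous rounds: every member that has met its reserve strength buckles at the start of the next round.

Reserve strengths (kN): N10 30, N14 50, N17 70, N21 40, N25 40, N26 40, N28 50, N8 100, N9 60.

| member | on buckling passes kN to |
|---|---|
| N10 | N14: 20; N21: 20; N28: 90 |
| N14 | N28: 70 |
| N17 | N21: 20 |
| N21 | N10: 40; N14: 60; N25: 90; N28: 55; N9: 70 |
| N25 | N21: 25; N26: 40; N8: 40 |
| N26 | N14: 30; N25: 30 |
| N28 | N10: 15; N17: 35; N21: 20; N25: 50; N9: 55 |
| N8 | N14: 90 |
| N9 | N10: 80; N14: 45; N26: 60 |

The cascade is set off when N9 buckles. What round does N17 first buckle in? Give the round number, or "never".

never

Round 1 — N9 buckles (initial).
  N10: +80 → 80 ≥ 30
  N14: +45 → 45 < 50
  N26: +60 → 60 ≥ 40
Round 2 — N10, N26 buckle.
  N14: +20+30 → 95 ≥ 50
  N21: +20 → 20 < 40
  N25: +30 → 30 < 40
  N28: +90 → 90 ≥ 50
Round 3 — N14, N28 buckle.
  N17: +35 → 35 < 70
  N21: +20 → 40 ≥ 40
  N25: +50 → 80 ≥ 40
Round 4 — N21, N25 buckle.
  N8: +40 → 40 < 100
No further bucklings.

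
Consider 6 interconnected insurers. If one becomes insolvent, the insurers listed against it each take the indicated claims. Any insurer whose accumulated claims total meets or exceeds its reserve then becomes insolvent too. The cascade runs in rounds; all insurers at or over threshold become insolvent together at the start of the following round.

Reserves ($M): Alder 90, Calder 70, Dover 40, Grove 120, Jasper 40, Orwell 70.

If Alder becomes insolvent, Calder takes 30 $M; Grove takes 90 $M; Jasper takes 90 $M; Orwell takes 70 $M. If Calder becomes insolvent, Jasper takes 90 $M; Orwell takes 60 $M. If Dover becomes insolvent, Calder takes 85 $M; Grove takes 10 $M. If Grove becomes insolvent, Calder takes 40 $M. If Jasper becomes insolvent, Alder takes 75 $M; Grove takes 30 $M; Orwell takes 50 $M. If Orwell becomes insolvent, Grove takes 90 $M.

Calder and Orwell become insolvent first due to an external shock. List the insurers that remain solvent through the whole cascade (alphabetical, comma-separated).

Round 1 — Calder, Orwell become insolvent (initial).
  Grove: +90 → 90 < 120
  Jasper: +90 → 90 ≥ 40
Round 2 — Jasper becomes insolvent.
  Alder: +75 → 75 < 90
  Grove: +30 → 120 ≥ 120
Round 3 — Grove becomes insolvent.
No further insolvencies.

Alder, Dover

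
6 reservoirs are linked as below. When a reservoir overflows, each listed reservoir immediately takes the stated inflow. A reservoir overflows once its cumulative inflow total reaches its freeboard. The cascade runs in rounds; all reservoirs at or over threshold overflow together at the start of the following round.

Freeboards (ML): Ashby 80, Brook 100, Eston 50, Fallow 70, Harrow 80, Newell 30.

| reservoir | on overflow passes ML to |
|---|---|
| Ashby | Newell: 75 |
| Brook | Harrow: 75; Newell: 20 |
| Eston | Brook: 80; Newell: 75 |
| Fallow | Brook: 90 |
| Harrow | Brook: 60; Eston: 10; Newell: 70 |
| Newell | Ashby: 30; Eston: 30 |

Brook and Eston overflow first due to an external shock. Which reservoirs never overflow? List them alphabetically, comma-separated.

Round 1 — Brook, Eston overflow (initial).
  Harrow: +75 → 75 < 80
  Newell: +20+75 → 95 ≥ 30
Round 2 — Newell overflows.
  Ashby: +30 → 30 < 80
No further overflows.

Ashby, Fallow, Harrow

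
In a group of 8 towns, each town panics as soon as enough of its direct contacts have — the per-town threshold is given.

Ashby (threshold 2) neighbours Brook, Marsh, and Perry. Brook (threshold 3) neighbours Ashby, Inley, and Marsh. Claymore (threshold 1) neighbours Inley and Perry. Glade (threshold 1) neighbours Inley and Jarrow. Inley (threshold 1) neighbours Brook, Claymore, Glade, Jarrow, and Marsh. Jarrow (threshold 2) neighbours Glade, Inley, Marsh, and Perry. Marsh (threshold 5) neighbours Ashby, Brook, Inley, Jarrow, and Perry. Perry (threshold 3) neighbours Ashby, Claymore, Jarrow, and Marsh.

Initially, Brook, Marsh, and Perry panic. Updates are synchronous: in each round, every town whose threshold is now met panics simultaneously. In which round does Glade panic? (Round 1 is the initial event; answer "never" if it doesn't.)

Round 1 — Brook, Marsh, Perry panic (initial).
Round 2 — checking thresholds:
  Ashby: 3 of 3 neighbours ≥ 2, panics.
  Claymore: 1 of 2 neighbours ≥ 1, panics.
  Inley: 2 of 5 neighbours ≥ 1, panics.
  Jarrow: 2 of 4 neighbours ≥ 2, panics.
Round 3 — checking thresholds:
  Glade: 2 of 2 neighbours ≥ 1, panics.
Round 4 — no new panics; cascade stops.

3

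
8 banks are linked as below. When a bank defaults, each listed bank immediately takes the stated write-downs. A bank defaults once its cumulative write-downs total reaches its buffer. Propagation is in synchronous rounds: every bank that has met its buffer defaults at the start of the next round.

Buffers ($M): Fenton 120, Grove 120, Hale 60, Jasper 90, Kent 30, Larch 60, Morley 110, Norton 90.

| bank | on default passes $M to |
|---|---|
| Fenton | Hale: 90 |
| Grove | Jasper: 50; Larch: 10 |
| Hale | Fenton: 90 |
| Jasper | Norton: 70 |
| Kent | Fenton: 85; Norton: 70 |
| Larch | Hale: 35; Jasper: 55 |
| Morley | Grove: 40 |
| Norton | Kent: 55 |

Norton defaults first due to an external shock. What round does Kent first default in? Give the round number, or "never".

Round 1 — Norton defaults (initial).
  Kent: +55 → 55 ≥ 30
Round 2 — Kent defaults.
  Fenton: +85 → 85 < 120
No further defaults.

2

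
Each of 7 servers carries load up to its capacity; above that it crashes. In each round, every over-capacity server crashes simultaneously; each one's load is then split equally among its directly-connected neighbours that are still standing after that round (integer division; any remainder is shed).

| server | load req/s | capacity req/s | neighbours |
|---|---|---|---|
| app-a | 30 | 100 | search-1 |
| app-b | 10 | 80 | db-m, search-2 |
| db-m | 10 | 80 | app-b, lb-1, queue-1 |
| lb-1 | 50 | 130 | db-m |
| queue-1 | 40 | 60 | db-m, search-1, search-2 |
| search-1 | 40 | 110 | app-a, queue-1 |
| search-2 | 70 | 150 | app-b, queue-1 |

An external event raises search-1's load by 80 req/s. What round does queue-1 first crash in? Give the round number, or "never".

Round 1 — search-1 at 120 > 110. search-1 crashes.
  search-1 sheds 120 req/s to app-a, queue-1: 60 each.
    app-a: 30+60 = 90 ≤ 100
    queue-1: 40+60 = 100 > 60
Round 2 — queue-1 crashes.
  queue-1 sheds 100 req/s to db-m, search-2: 50 each.
    db-m: 10+50 = 60 ≤ 80
    search-2: 70+50 = 120 ≤ 150
No further crashes.

2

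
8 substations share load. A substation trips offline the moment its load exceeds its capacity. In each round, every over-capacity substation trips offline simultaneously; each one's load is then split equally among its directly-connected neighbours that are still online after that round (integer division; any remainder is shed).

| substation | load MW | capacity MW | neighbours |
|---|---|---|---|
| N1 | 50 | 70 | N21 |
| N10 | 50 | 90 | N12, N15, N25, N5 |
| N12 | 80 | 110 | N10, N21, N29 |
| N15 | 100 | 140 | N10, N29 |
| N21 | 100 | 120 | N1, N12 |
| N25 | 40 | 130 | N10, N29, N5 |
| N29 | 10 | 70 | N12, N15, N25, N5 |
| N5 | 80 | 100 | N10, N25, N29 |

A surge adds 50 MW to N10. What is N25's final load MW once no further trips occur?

117

Round 1 — N10 at 100 > 90. N10 trips offline.
  N10 sheds 100 MW to N12, N15, N25, N5: 25 each.
    N12: 80+25 = 105 ≤ 110
    N15: 100+25 = 125 ≤ 140
    N25: 40+25 = 65 ≤ 130
    N5: 80+25 = 105 > 100
Round 2 — N5 trips offline.
  N5 sheds 105 MW to N25, N29: 52 each (1 lost).
    N25: 65+52 = 117 ≤ 130
    N29: 10+52 = 62 ≤ 70
No further trips.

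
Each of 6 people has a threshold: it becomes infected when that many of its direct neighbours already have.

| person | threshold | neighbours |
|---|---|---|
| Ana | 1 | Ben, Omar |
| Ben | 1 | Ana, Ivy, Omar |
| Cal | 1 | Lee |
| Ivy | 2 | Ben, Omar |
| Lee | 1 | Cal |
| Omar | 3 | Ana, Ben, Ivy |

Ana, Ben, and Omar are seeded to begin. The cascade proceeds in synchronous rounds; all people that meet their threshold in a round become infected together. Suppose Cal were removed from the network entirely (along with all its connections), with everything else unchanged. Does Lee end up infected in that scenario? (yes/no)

With Cal removed:
Round 1 — Ana, Ben, Omar become infected (initial).
Round 2 — checking thresholds:
  Ivy: 2 of 2 neighbours ≥ 2, becomes infected.
Round 3 — no new infections; cascade stops.

no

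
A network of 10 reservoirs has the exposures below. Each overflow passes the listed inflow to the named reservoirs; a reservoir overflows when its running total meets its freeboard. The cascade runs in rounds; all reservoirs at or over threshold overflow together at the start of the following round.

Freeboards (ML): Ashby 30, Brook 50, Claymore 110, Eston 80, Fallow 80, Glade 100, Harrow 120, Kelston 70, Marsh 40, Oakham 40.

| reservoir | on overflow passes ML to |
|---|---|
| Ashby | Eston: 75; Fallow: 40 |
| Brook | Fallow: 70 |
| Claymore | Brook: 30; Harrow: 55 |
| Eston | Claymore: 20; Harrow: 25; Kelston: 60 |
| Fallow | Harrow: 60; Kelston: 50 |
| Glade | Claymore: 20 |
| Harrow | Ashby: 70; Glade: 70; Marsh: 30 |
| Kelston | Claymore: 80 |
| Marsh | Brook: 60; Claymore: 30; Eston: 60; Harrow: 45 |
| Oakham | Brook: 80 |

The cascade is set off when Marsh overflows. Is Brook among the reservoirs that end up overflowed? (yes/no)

yes

Round 1 — Marsh overflows (initial).
  Brook: +60 → 60 ≥ 50
  Claymore: +30 → 30 < 110
  Eston: +60 → 60 < 80
  Harrow: +45 → 45 < 120
Round 2 — Brook overflows.
  Fallow: +70 → 70 < 80
No further overflows.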